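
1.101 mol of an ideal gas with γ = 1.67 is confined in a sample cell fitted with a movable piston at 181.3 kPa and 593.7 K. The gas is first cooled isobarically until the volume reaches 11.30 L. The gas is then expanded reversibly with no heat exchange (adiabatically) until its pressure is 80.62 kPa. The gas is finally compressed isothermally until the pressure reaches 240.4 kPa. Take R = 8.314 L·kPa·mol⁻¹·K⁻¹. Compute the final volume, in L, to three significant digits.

From PV = nRT: V₁ = nRT₁/P₁ = 29.98 L.
P constant ⇒ V ∝ T: P₂ = P₁; T₂ = T₁·(V₂/V₁) = 223.8 K.
Reversible adiabatic, γ = 1.67: T₃ = T₂·(P₃/P₂)^((γ−1)/γ) = 161.7 K; V₃ = V₂·(P₂/P₃)^(1/γ) = 18.36 L.
Isothermal, so P V is constant: T₄ = T₃; V₄ = V₃·(P₃/P₄) = 6.157 L.

V₄ ≈ 6.16 L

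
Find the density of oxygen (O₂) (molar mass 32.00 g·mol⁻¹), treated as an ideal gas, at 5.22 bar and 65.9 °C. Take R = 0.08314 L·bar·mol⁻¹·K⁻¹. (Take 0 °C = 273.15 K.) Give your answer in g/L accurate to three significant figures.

ρ = PM/(RT) = (5.22 × 32.00) / (0.08314 × 339.0)

ρ ≈ 5.93 g/L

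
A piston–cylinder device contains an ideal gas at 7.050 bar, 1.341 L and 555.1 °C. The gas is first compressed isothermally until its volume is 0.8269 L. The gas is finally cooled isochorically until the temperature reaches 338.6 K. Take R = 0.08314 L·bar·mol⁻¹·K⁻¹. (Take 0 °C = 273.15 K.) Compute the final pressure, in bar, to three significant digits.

P₃ ≈ 4.67 bar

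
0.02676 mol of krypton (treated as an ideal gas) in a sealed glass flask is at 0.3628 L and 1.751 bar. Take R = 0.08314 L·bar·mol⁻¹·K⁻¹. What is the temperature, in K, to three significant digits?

PV = nRT ⇒ T = PV/(nR) = (1.751 × 0.3628) / (0.02676 × 0.08314)

T ≈ 286 K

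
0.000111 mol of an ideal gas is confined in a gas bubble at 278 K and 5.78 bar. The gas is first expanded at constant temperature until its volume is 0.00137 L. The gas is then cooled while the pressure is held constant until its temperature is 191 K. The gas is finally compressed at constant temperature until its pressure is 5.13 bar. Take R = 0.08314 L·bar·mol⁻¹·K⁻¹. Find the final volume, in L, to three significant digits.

From PV = nRT: V₁ = nRT₁/P₁ = 0.0004439 L.
T constant ⇒ Boyle's law P V = const: T₂ = T₁; P₂ = P₁·(V₁/V₂) = 1.873 bar.
P constant ⇒ V ∝ T: P₃ = P₂; V₃ = V₂·(T₃/T₂) = 0.0009413 L.
Isothermal, so P V is constant: T₄ = T₃; V₄ = V₃·(P₃/P₄) = 0.0003436 L.

V₄ ≈ 0.000344 L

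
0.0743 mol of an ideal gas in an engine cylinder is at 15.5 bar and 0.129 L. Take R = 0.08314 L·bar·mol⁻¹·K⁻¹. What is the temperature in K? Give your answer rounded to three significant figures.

T ≈ 324 K

PV = nRT ⇒ T = PV/(nR) = (15.5 × 0.129) / (0.0743 × 0.08314)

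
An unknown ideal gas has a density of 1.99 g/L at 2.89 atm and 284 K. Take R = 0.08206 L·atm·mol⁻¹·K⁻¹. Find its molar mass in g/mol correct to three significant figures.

ρ = PM/(RT) ⇒ M = ρRT/P = (1.99 × 0.08206 × 284.0) / 2.89

M ≈ 16.0 g/mol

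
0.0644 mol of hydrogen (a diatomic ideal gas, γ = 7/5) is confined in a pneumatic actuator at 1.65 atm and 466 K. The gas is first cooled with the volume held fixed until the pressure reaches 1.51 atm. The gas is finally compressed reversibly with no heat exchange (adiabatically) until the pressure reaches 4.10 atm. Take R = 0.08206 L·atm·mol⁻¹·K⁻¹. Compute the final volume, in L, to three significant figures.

V₃ ≈ 0.731 L

From PV = nRT: V₁ = nRT₁/P₁ = 1.493 L.
Isochoric, so P/T is constant: V₂ = V₁; T₂ = T₁·(P₂/P₁) = 426.5 K.
Adiabatic (γ = 7/5), T V^(γ−1) and P V^γ constant: T₃ = T₂·(P₃/P₂)^((γ−1)/γ) = 567.3 K; V₃ = V₂·(P₂/P₃)^(1/γ) = 0.7312 L.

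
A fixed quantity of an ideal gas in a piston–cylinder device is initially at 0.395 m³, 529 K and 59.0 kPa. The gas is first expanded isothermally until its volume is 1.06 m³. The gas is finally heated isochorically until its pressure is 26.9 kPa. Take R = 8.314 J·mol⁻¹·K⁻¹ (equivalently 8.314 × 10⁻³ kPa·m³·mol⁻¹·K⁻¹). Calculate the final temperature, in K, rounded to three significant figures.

Isothermal, so P V is constant: T₂ = T₁; P₂ = P₁·(V₁/V₂) = 21.99 kPa.
Isochoric, so P/T is constant: V₃ = V₂; T₃ = T₂·(P₃/P₂) = 647.2 K.

T₃ ≈ 647 K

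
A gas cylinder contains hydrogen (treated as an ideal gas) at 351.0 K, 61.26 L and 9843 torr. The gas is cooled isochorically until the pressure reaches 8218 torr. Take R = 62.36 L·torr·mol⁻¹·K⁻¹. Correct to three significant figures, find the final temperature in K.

T₂ ≈ 293 K

Isochoric, so P/T is constant: V₂ = V₁; T₂ = T₁·(P₂/P₁) = 293.1 K.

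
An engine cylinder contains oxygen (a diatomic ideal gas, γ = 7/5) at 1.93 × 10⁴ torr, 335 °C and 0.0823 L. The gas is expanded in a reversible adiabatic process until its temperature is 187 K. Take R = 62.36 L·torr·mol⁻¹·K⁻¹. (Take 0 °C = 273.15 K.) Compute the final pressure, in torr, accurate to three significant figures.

Convert: T₁ = 608.1 K.
Adiabatic (γ = 7/5), T V^(γ−1) and P V^γ constant: P₂ = P₁·(T₂/T₁)^(γ/(γ−1)) = 311.1 torr; V₂ = V₁·(T₁/T₂)^(1/(γ−1)) = 1.570 L.

P₂ ≈ 311 torr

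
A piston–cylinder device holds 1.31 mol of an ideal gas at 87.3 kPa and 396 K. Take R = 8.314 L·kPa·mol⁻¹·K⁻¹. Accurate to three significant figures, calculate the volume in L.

V ≈ 49.4 L

PV = nRT ⇒ V = nRT/P = (1.31 × 8.314 × 396) / 87.3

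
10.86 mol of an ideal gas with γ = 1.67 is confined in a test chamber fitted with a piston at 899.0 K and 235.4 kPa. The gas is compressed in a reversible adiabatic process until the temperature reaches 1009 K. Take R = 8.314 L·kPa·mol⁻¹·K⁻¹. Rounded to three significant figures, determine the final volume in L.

V₂ ≈ 290 L

From PV = nRT: V₁ = nRT₁/P₁ = 344.8 L.
Adiabatic (γ = 1.67), T V^(γ−1) and P V^γ constant: P₂ = P₁·(T₂/T₁)^(γ/(γ−1)) = 313.9 kPa; V₂ = V₁·(T₁/T₂)^(1/(γ−1)) = 290.2 L.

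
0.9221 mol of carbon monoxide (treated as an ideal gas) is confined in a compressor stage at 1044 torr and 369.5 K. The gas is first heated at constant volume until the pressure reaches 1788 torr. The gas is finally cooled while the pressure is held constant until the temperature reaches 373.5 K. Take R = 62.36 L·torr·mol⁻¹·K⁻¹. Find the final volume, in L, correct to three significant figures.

V₃ ≈ 12.0 L

From PV = nRT: V₁ = nRT₁/P₁ = 20.35 L.
Isochoric, so P/T is constant: V₂ = V₁; T₂ = T₁·(P₂/P₁) = 632.8 K.
P constant ⇒ V ∝ T: P₃ = P₂; V₃ = V₂·(T₃/T₂) = 12.01 L.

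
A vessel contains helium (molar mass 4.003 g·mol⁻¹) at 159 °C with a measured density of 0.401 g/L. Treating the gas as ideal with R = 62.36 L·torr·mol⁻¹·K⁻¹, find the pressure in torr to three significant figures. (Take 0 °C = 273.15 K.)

ρ = PM/(RT) ⇒ P = ρRT/M = (0.401 × 62.36 × 432.1) / 4.003

P ≈ 2.70e+03 torr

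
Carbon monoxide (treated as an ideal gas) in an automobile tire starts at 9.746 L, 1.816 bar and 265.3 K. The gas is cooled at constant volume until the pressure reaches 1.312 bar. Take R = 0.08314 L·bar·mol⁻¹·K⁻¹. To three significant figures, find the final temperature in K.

T₂ ≈ 192 K

V constant ⇒ P ∝ T: V₂ = V₁; T₂ = T₁·(P₂/P₁) = 191.7 K.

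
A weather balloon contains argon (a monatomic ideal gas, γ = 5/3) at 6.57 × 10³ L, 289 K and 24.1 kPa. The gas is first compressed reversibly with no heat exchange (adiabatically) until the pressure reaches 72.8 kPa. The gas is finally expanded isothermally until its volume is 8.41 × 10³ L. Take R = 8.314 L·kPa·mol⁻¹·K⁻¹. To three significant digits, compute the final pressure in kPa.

P₃ ≈ 29.3 kPa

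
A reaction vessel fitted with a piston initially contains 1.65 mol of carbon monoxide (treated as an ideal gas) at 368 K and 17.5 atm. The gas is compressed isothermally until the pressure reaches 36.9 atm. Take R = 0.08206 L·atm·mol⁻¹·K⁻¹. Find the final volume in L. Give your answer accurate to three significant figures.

V₂ ≈ 1.35 L

From PV = nRT: V₁ = nRT₁/P₁ = 2.847 L.
Isothermal, so P V is constant: T₂ = T₁; V₂ = V₁·(P₁/P₂) = 1.350 L.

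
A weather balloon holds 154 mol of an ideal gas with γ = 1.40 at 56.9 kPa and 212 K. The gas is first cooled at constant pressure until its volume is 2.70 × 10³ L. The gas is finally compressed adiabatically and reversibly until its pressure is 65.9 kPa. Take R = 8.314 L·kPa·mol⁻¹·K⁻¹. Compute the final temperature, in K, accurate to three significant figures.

From PV = nRT: V₁ = nRT₁/P₁ = 4770 L.
P constant ⇒ V ∝ T: P₂ = P₁; T₂ = T₁·(V₂/V₁) = 120.0 K.
Adiabatic (γ = 1.40), T V^(γ−1) and P V^γ constant: T₃ = T₂·(P₃/P₂)^((γ−1)/γ) = 125.1 K; V₃ = V₂·(P₂/P₃)^(1/γ) = 2431 L.

T₃ ≈ 125 K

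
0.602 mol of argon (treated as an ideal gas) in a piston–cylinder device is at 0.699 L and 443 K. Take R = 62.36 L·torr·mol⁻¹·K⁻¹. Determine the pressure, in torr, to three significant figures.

P ≈ 2.38e+04 torr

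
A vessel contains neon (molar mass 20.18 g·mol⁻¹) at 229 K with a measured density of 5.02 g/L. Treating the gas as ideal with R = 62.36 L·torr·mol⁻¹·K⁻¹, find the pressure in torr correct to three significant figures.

ρ = PM/(RT) ⇒ P = ρRT/M = (5.02 × 62.36 × 229.0) / 20.18

P ≈ 3.55e+03 torr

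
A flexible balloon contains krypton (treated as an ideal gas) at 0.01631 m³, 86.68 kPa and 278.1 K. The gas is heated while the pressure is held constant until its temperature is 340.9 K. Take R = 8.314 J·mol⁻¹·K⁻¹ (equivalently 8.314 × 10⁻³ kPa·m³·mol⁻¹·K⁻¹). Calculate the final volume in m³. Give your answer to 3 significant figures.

V₂ ≈ 0.0200 m³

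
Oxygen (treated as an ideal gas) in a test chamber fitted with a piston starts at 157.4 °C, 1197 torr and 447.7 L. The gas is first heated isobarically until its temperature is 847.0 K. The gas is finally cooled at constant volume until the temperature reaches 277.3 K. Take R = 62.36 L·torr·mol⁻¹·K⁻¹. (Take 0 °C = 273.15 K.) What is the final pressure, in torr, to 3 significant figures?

Convert: T₁ = 430.5 K.
P constant ⇒ V ∝ T: P₂ = P₁; V₂ = V₁·(T₂/T₁) = 880.7 L.
V constant ⇒ P ∝ T: V₃ = V₂; P₃ = P₂·(T₃/T₂) = 391.9 torr.

P₃ ≈ 392 torr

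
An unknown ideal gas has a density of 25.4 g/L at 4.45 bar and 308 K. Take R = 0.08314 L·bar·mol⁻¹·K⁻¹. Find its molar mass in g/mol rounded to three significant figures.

M ≈ 146 g/mol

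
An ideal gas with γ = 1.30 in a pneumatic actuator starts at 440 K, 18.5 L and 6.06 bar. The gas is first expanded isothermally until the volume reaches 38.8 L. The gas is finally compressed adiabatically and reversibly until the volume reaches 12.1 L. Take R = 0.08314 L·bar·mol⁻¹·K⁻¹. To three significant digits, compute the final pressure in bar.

T constant ⇒ Boyle's law P V = const: T₂ = T₁; P₂ = P₁·(V₁/V₂) = 2.889 bar.
Adiabatic (γ = 1.30), T V^(γ−1) and P V^γ constant: T₃ = T₂·(V₂/V₃)^(γ−1) = 624.1 K; P₃ = P₂·(V₂/V₃)^γ = 13.14 bar.

P₃ ≈ 13.1 bar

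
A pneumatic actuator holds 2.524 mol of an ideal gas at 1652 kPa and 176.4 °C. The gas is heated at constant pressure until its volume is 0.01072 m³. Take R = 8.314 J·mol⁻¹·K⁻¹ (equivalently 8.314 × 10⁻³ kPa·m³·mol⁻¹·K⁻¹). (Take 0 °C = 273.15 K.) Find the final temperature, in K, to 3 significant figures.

T₂ ≈ 844 K

Convert: T₁ = 449.5 K.
From PV = nRT: V₁ = nRT₁/P₁ = 0.005710 m³.
Isobaric, so V/T is constant: P₂ = P₁; T₂ = T₁·(V₂/V₁) = 843.9 K.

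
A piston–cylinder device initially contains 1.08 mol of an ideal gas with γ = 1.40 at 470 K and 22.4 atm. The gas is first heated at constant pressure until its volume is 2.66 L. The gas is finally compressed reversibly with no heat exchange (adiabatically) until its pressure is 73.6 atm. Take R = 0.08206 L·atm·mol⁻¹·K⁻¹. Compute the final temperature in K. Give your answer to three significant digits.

T₃ ≈ 944 K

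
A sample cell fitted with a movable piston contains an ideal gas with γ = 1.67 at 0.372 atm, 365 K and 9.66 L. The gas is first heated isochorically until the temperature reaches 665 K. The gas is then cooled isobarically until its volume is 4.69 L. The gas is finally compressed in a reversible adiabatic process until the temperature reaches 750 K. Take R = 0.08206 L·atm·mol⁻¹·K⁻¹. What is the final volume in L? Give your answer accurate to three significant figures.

V₄ ≈ 1.33 L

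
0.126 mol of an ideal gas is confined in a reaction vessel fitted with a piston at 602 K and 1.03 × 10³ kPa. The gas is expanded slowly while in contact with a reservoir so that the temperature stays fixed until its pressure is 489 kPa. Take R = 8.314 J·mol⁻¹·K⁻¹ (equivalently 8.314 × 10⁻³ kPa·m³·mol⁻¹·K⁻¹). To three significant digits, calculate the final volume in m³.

V₂ ≈ 0.00129 m³

From PV = nRT: V₁ = nRT₁/P₁ = 0.0006123 m³.
T constant ⇒ Boyle's law P V = const: T₂ = T₁; V₂ = V₁·(P₁/P₂) = 0.001290 m³.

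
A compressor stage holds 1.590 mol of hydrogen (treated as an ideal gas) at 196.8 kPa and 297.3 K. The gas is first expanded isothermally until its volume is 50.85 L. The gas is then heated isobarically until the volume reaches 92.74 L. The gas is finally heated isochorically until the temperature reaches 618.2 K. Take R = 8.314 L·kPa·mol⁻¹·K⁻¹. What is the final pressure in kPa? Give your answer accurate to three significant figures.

P₄ ≈ 88.1 kPa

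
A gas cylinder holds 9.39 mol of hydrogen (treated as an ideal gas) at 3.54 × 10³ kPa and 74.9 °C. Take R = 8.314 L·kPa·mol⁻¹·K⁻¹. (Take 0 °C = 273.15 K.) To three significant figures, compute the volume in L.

Convert: T = 348.05 K.
PV = nRT ⇒ V = nRT/P = (9.39 × 8.314 × 348.05) / 3.54e+03

V ≈ 7.68 L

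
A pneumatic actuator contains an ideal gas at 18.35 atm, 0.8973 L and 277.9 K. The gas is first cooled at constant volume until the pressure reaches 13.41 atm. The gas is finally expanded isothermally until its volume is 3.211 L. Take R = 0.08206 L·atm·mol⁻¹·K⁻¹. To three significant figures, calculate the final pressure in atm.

V constant ⇒ P ∝ T: V₂ = V₁; T₂ = T₁·(P₂/P₁) = 203.1 K.
Isothermal, so P V is constant: T₃ = T₂; P₃ = P₂·(V₂/V₃) = 3.747 atm.

P₃ ≈ 3.75 atm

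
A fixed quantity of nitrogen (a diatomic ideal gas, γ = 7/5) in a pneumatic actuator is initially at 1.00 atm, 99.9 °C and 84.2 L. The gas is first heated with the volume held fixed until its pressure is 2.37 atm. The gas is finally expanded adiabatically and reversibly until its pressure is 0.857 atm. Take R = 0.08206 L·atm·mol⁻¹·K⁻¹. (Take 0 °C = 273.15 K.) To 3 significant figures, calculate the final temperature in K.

Convert: T₁ = 373.0 K.
Isochoric, so P/T is constant: V₂ = V₁; T₂ = T₁·(P₂/P₁) = 884.1 K.
Adiabatic (γ = 7/5), T V^(γ−1) and P V^γ constant: T₃ = T₂·(P₃/P₂)^((γ−1)/γ) = 661.1 K; V₃ = V₂·(P₂/P₃)^(1/γ) = 174.1 L.

T₃ ≈ 661 K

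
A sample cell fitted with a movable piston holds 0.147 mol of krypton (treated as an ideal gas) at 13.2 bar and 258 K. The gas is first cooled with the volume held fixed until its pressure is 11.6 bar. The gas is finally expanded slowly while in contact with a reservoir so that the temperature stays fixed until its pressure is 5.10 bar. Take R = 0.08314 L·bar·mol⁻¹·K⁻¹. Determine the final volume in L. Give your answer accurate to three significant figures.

V₃ ≈ 0.543 L

From PV = nRT: V₁ = nRT₁/P₁ = 0.2389 L.
Isochoric, so P/T is constant: V₂ = V₁; T₂ = T₁·(P₂/P₁) = 226.7 K.
T constant ⇒ Boyle's law P V = const: T₃ = T₂; V₃ = V₂·(P₂/P₃) = 0.5433 L.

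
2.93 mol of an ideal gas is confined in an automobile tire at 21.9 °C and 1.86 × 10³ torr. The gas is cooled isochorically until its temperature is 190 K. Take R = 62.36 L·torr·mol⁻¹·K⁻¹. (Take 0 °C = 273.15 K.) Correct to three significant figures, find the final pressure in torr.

Convert: T₁ = 295.0 K.
From PV = nRT: V₁ = nRT₁/P₁ = 28.98 L.
V constant ⇒ P ∝ T: V₂ = V₁; P₂ = P₁·(T₂/T₁) = 1198 torr.

P₂ ≈ 1.20e+03 torr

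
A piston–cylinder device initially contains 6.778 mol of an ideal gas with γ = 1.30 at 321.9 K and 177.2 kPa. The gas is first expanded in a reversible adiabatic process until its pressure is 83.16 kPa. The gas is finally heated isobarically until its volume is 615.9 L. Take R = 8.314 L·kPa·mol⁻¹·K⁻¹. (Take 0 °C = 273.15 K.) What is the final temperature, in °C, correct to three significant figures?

T₃ ≈ 636 °C

From PV = nRT: V₁ = nRT₁/P₁ = 102.4 L.
Reversible adiabatic, γ = 1.30: T₂ = T₁·(P₂/P₁)^((γ−1)/γ) = 270.3 K; V₂ = V₁·(P₁/P₂)^(1/γ) = 183.2 L.
Isobaric, so V/T is constant: P₃ = P₂; T₃ = T₂·(V₃/V₂) = 908.9 K.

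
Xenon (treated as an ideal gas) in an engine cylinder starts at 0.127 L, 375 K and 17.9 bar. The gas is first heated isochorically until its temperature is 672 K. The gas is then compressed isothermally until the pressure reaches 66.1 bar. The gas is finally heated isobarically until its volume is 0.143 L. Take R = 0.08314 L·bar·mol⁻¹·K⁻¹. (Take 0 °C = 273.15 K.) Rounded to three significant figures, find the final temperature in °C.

T₄ ≈ 1.29e+03 °C

V constant ⇒ P ∝ T: V₂ = V₁; P₂ = P₁·(T₂/T₁) = 32.08 bar.
Isothermal, so P V is constant: T₃ = T₂; V₃ = V₂·(P₂/P₃) = 0.06163 L.
P constant ⇒ V ∝ T: P₄ = P₃; T₄ = T₃·(V₄/V₃) = 1559 K.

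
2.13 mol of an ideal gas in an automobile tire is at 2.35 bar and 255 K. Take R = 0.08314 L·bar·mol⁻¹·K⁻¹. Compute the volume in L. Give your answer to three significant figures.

PV = nRT ⇒ V = nRT/P = (2.13 × 0.08314 × 255) / 2.35

V ≈ 19.2 L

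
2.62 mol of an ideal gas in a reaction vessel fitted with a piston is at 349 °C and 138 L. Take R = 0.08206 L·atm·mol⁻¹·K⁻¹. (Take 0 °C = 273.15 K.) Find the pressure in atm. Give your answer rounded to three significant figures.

Convert: T = 622.15 K.
PV = nRT ⇒ P = nRT/V = (2.62 × 0.08206 × 622.15) / 138

P ≈ 0.969 atm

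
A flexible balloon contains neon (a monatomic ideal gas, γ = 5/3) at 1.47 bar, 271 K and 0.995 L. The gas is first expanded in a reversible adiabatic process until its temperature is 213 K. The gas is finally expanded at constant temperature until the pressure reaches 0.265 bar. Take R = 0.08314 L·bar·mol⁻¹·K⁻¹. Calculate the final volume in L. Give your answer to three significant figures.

V₃ ≈ 4.34 L

Adiabatic (γ = 5/3), T V^(γ−1) and P V^γ constant: P₂ = P₁·(T₂/T₁)^(γ/(γ−1)) = 0.8051 bar; V₂ = V₁·(T₁/T₂)^(1/(γ−1)) = 1.428 L.
Isothermal, so P V is constant: T₃ = T₂; V₃ = V₂·(P₂/P₃) = 4.338 L.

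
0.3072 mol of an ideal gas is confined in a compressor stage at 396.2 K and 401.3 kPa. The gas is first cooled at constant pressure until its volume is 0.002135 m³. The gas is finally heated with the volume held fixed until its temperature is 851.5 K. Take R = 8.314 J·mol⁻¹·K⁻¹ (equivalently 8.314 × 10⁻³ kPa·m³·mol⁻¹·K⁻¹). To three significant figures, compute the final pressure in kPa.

P₃ ≈ 1.02e+03 kPa

From PV = nRT: V₁ = nRT₁/P₁ = 0.002522 m³.
P constant ⇒ V ∝ T: P₂ = P₁; T₂ = T₁·(V₂/V₁) = 335.5 K.
V constant ⇒ P ∝ T: V₃ = V₂; P₃ = P₂·(T₃/T₂) = 1019 kPa.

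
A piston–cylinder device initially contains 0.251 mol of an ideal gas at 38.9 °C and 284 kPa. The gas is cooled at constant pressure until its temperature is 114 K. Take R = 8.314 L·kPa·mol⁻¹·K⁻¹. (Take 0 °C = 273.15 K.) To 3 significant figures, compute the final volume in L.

V₂ ≈ 0.838 L

Convert: T₁ = 312.0 K.
From PV = nRT: V₁ = nRT₁/P₁ = 2.293 L.
P constant ⇒ V ∝ T: P₂ = P₁; V₂ = V₁·(T₂/T₁) = 0.8377 L.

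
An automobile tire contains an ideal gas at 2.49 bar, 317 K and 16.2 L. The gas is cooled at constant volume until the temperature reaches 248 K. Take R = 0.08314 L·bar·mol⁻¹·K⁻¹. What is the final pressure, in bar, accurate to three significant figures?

V constant ⇒ P ∝ T: V₂ = V₁; P₂ = P₁·(T₂/T₁) = 1.948 bar.

P₂ ≈ 1.95 bar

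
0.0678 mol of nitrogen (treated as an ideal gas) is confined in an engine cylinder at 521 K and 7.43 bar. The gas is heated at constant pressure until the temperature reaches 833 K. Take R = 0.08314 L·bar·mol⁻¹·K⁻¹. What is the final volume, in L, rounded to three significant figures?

From PV = nRT: V₁ = nRT₁/P₁ = 0.3953 L.
P constant ⇒ V ∝ T: P₂ = P₁; V₂ = V₁·(T₂/T₁) = 0.6320 L.

V₂ ≈ 0.632 L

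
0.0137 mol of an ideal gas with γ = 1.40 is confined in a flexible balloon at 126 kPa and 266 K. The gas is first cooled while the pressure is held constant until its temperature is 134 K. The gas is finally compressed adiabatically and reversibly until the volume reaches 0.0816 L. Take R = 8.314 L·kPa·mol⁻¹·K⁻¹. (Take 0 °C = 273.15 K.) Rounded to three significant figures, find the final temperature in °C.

T₃ ≈ -116 °C

From PV = nRT: V₁ = nRT₁/P₁ = 0.2405 L.
Isobaric, so V/T is constant: P₂ = P₁; V₂ = V₁·(T₂/T₁) = 0.1211 L.
Reversible adiabatic, γ = 1.40: T₃ = T₂·(V₂/V₃)^(γ−1) = 156.9 K; P₃ = P₂·(V₂/V₃)^γ = 219.1 kPa.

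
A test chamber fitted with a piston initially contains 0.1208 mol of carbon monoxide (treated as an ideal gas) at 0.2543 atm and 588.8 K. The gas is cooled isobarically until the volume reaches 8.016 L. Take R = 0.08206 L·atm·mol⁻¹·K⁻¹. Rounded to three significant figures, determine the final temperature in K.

From PV = nRT: V₁ = nRT₁/P₁ = 22.95 L.
Isobaric, so V/T is constant: P₂ = P₁; T₂ = T₁·(V₂/V₁) = 205.6 K.

T₂ ≈ 206 K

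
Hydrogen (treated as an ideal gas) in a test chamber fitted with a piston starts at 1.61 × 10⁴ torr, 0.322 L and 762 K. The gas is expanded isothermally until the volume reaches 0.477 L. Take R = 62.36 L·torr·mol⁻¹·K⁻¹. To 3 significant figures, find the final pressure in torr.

P₂ ≈ 1.09e+04 torr

T constant ⇒ Boyle's law P V = const: T₂ = T₁; P₂ = P₁·(V₁/V₂) = 1.087e+04 torr.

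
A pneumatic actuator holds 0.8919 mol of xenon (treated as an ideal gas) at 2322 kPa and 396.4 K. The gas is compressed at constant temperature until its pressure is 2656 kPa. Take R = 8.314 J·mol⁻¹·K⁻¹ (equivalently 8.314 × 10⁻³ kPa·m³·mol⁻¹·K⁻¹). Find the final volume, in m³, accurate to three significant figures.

V₂ ≈ 0.00111 m³

From PV = nRT: V₁ = nRT₁/P₁ = 0.001266 m³.
Isothermal, so P V is constant: T₂ = T₁; V₂ = V₁·(P₁/P₂) = 0.001107 m³.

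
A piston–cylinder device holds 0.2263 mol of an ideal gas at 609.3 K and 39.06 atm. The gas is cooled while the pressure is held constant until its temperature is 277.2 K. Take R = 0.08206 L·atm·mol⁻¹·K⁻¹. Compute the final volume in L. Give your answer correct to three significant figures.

From PV = nRT: V₁ = nRT₁/P₁ = 0.2897 L.
P constant ⇒ V ∝ T: P₂ = P₁; V₂ = V₁·(T₂/T₁) = 0.1318 L.

V₂ ≈ 0.132 L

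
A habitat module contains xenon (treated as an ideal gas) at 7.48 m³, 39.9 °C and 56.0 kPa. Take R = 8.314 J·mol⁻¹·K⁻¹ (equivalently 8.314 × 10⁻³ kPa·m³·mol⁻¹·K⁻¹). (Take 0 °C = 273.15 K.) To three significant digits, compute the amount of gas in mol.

n ≈ 161 mol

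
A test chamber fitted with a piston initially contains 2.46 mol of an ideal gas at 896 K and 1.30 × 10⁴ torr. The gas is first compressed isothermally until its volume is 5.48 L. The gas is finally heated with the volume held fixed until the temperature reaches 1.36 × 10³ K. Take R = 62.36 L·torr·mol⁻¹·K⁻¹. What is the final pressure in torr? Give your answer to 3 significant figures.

P₃ ≈ 3.81e+04 torr

From PV = nRT: V₁ = nRT₁/P₁ = 10.57 L.
Isothermal, so P V is constant: T₂ = T₁; P₂ = P₁·(V₁/V₂) = 2.508e+04 torr.
V constant ⇒ P ∝ T: V₃ = V₂; P₃ = P₂·(T₃/T₂) = 3.807e+04 torr.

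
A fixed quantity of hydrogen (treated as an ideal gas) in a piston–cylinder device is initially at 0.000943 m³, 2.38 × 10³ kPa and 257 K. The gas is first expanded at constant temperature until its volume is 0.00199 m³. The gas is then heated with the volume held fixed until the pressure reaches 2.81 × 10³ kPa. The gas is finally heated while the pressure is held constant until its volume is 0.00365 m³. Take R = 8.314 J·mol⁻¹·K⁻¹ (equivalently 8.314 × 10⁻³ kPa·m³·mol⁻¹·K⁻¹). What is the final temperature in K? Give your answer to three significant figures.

T₄ ≈ 1.17e+03 K

Isothermal, so P V is constant: T₂ = T₁; P₂ = P₁·(V₁/V₂) = 1128 kPa.
V constant ⇒ P ∝ T: V₃ = V₂; T₃ = T₂·(P₃/P₂) = 640.3 K.
P constant ⇒ V ∝ T: P₄ = P₃; T₄ = T₃·(V₄/V₃) = 1174 K.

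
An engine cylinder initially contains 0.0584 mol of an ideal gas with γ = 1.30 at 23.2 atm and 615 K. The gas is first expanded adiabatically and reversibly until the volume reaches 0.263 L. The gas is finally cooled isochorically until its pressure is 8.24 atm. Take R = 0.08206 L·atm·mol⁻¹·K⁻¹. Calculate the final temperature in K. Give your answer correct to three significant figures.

T₃ ≈ 452 K

From PV = nRT: V₁ = nRT₁/P₁ = 0.1270 L.
Reversible adiabatic, γ = 1.30: T₂ = T₁·(V₁/V₂)^(γ−1) = 494.4 K; P₂ = P₁·(V₁/V₂)^γ = 9.009 atm.
V constant ⇒ P ∝ T: V₃ = V₂; T₃ = T₂·(P₃/P₂) = 452.2 K.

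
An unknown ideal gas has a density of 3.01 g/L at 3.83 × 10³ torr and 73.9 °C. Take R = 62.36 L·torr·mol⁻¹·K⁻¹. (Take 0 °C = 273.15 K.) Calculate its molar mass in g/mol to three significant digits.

ρ = PM/(RT) ⇒ M = ρRT/P = (3.01 × 62.36 × 347.0) / 3.83e+03

M ≈ 17.0 g/mol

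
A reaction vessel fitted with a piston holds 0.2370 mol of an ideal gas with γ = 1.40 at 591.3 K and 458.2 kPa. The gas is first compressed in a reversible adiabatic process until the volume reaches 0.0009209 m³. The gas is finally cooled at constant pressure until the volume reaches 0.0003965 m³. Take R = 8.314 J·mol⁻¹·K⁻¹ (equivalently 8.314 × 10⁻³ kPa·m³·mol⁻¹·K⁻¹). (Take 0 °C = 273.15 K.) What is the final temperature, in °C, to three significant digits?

T₃ ≈ 109 °C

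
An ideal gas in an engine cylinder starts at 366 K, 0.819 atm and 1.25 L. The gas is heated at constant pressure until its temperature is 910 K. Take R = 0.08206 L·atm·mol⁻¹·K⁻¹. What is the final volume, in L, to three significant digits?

V₂ ≈ 3.11 L

Isobaric, so V/T is constant: P₂ = P₁; V₂ = V₁·(T₂/T₁) = 3.108 L.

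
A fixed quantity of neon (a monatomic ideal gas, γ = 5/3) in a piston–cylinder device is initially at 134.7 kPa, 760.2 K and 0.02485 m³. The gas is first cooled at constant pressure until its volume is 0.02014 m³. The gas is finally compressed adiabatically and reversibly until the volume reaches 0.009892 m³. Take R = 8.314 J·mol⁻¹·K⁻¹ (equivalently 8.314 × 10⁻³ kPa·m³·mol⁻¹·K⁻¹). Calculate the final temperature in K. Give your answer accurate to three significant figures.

T₃ ≈ 990 K

Isobaric, so V/T is constant: P₂ = P₁; T₂ = T₁·(V₂/V₁) = 616.1 K.
Reversible adiabatic, γ = 5/3: T₃ = T₂·(V₂/V₃)^(γ−1) = 989.7 K; P₃ = P₂·(V₂/V₃)^γ = 440.5 kPa.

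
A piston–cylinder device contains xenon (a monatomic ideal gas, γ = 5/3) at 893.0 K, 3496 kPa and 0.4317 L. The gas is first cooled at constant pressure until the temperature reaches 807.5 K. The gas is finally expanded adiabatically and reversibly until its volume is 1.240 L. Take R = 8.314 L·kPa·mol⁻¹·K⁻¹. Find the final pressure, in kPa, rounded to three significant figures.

P constant ⇒ V ∝ T: P₂ = P₁; V₂ = V₁·(T₂/T₁) = 0.3904 L.
Adiabatic (γ = 5/3), T V^(γ−1) and P V^γ constant: T₃ = T₂·(V₂/V₃)^(γ−1) = 373.7 K; P₃ = P₂·(V₂/V₃)^γ = 509.3 kPa.

P₃ ≈ 509 kPa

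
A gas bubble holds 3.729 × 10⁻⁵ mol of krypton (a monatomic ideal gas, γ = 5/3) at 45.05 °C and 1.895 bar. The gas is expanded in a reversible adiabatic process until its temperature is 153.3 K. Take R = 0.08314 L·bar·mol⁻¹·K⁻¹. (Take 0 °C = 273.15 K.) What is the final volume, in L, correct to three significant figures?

Convert: T₁ = 318.2 K.
From PV = nRT: V₁ = nRT₁/P₁ = 0.0005206 L.
Reversible adiabatic, γ = 5/3: P₂ = P₁·(T₂/T₁)^(γ/(γ−1)) = 0.3053 bar; V₂ = V₁·(T₁/T₂)^(1/(γ−1)) = 0.001557 L.

V₂ ≈ 0.00156 L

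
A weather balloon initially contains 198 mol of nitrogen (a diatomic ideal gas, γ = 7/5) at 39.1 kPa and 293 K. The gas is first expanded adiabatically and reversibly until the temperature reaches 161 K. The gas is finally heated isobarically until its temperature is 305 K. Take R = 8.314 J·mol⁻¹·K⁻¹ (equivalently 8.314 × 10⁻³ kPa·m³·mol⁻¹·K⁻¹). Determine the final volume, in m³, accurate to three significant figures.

V₃ ≈ 104 m³

From PV = nRT: V₁ = nRT₁/P₁ = 12.34 m³.
Adiabatic (γ = 7/5), T V^(γ−1) and P V^γ constant: P₂ = P₁·(T₂/T₁)^(γ/(γ−1)) = 4.809 kPa; V₂ = V₁·(T₁/T₂)^(1/(γ−1)) = 55.12 m³.
P constant ⇒ V ∝ T: P₃ = P₂; V₃ = V₂·(T₃/T₂) = 104.4 m³.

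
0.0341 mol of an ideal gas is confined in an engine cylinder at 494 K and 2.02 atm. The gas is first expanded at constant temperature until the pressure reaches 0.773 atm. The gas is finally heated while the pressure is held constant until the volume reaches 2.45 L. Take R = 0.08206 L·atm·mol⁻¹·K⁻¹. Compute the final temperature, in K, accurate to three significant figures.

From PV = nRT: V₁ = nRT₁/P₁ = 0.6843 L.
Isothermal, so P V is constant: T₂ = T₁; V₂ = V₁·(P₁/P₂) = 1.788 L.
Isobaric, so V/T is constant: P₃ = P₂; T₃ = T₂·(V₃/V₂) = 676.8 K.

T₃ ≈ 677 K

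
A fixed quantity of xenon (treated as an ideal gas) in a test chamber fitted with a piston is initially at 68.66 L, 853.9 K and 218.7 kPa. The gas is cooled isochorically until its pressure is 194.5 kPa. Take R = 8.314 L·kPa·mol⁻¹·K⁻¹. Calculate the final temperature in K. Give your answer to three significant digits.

T₂ ≈ 759 K

V constant ⇒ P ∝ T: V₂ = V₁; T₂ = T₁·(P₂/P₁) = 759.4 K.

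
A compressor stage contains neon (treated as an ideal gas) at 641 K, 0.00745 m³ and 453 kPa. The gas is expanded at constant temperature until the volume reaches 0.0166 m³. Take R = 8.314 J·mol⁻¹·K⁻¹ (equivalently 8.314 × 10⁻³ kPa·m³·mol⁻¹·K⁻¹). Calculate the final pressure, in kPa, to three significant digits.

P₂ ≈ 203 kPa

Isothermal, so P V is constant: T₂ = T₁; P₂ = P₁·(V₁/V₂) = 203.3 kPa.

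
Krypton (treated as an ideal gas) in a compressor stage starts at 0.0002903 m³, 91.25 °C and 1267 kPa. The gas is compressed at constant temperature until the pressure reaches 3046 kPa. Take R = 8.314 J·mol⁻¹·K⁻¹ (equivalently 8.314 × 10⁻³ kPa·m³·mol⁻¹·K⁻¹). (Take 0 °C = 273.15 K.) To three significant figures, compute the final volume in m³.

Convert: T₁ = 364.4 K.
T constant ⇒ Boyle's law P V = const: T₂ = T₁; V₂ = V₁·(P₁/P₂) = 0.0001208 m³.

V₂ ≈ 0.000121 m³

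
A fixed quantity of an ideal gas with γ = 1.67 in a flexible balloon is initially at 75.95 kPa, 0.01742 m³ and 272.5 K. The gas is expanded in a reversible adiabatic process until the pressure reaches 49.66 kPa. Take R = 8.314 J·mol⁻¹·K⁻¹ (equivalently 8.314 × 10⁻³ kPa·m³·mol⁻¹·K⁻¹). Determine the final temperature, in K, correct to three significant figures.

T₂ ≈ 230 K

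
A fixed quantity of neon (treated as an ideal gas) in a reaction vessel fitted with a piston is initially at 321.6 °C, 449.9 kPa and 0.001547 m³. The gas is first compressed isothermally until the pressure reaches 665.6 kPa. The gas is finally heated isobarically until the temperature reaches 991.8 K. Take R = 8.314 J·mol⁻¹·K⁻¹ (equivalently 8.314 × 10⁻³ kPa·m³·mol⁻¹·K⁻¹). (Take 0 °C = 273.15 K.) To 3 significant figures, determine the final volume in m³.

V₃ ≈ 0.00174 m³

Convert: T₁ = 594.8 K.
Isothermal, so P V is constant: T₂ = T₁; V₂ = V₁·(P₁/P₂) = 0.001046 m³.
Isobaric, so V/T is constant: P₃ = P₂; V₃ = V₂·(T₃/T₂) = 0.001744 m³.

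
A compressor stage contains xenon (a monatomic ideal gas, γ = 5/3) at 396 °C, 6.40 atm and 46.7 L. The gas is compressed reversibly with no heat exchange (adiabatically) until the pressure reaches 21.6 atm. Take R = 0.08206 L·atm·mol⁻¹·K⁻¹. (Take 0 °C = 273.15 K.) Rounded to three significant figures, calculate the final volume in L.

V₂ ≈ 22.5 L

Convert: T₁ = 669.1 K.
Adiabatic (γ = 5/3), T V^(γ−1) and P V^γ constant: T₂ = T₁·(P₂/P₁)^((γ−1)/γ) = 1089 K; V₂ = V₁·(P₁/P₂)^(1/γ) = 22.51 L.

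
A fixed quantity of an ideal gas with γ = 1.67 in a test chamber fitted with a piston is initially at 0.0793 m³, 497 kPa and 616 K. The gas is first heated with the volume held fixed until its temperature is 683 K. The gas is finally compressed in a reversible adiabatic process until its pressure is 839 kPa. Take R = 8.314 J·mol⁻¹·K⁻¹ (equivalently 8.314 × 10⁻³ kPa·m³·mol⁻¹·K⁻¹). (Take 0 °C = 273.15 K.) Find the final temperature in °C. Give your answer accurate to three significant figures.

T₃ ≈ 535 °C

V constant ⇒ P ∝ T: V₂ = V₁; P₂ = P₁·(T₂/T₁) = 551.1 kPa.
Reversible adiabatic, γ = 1.67: T₃ = T₂·(P₃/P₂)^((γ−1)/γ) = 808.5 K; V₃ = V₂·(P₂/P₃)^(1/γ) = 0.06165 m³.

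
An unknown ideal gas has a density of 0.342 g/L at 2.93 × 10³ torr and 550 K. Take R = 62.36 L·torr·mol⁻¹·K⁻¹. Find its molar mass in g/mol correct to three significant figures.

ρ = PM/(RT) ⇒ M = ρRT/P = (0.342 × 62.36 × 550.0) / 2.93e+03

M ≈ 4.00 g/mol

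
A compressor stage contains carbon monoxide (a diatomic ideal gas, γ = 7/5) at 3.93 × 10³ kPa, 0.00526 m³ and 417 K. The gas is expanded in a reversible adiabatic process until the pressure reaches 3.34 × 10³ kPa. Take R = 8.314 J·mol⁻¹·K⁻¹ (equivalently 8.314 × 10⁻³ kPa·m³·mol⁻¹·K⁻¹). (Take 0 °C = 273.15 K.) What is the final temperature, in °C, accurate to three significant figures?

Adiabatic (γ = 7/5), T V^(γ−1) and P V^γ constant: T₂ = T₁·(P₂/P₁)^((γ−1)/γ) = 398.1 K; V₂ = V₁·(P₁/P₂)^(1/γ) = 0.005908 m³.

T₂ ≈ 125 °C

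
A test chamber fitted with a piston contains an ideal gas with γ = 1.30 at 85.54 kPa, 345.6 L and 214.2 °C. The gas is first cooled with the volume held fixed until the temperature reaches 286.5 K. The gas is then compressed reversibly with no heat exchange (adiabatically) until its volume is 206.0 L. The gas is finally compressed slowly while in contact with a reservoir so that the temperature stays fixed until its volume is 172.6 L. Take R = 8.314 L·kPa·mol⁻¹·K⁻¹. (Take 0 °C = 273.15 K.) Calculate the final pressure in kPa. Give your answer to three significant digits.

P₄ ≈ 118 kPa

Convert: T₁ = 487.3 K.
Isochoric, so P/T is constant: V₂ = V₁; P₂ = P₁·(T₂/T₁) = 50.29 kPa.
Adiabatic (γ = 1.30), T V^(γ−1) and P V^γ constant: T₃ = T₂·(V₂/V₃)^(γ−1) = 334.6 K; P₃ = P₂·(V₂/V₃)^γ = 98.53 kPa.
Isothermal, so P V is constant: T₄ = T₃; P₄ = P₃·(V₃/V₄) = 117.6 kPa.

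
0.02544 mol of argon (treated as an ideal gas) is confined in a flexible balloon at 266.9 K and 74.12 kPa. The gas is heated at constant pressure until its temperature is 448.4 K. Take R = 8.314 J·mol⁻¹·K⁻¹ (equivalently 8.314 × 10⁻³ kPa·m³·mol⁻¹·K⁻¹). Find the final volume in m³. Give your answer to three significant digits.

From PV = nRT: V₁ = nRT₁/P₁ = 0.0007616 m³.
P constant ⇒ V ∝ T: P₂ = P₁; V₂ = V₁·(T₂/T₁) = 0.001280 m³.

V₂ ≈ 0.00128 m³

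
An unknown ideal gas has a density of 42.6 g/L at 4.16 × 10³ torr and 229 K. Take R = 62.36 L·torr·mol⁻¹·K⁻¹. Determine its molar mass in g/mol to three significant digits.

M ≈ 146 g/mol

ρ = PM/(RT) ⇒ M = ρRT/P = (42.6 × 62.36 × 229.0) / 4.16e+03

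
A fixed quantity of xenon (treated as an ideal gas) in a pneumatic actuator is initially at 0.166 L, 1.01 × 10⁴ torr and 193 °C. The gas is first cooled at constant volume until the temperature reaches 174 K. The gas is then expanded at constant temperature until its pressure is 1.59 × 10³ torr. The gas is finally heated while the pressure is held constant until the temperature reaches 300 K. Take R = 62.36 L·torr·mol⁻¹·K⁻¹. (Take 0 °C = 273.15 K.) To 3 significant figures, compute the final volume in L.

V₄ ≈ 0.679 L

Convert: T₁ = 466.1 K.
V constant ⇒ P ∝ T: V₂ = V₁; P₂ = P₁·(T₂/T₁) = 3770 torr.
T constant ⇒ Boyle's law P V = const: T₃ = T₂; V₃ = V₂·(P₂/P₃) = 0.3936 L.
P constant ⇒ V ∝ T: P₄ = P₃; V₄ = V₃·(T₄/T₃) = 0.6786 L.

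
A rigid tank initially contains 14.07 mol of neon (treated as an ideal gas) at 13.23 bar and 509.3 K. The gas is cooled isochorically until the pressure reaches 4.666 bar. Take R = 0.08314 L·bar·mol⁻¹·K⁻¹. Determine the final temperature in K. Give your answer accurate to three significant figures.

From PV = nRT: V₁ = nRT₁/P₁ = 45.03 L.
Isochoric, so P/T is constant: V₂ = V₁; T₂ = T₁·(P₂/P₁) = 179.6 K.

T₂ ≈ 180 K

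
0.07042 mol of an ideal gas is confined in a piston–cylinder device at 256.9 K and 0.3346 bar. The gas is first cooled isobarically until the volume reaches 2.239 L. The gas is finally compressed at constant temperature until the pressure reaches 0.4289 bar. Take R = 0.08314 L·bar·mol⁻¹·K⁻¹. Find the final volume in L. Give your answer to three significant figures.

From PV = nRT: V₁ = nRT₁/P₁ = 4.495 L.
Isobaric, so V/T is constant: P₂ = P₁; T₂ = T₁·(V₂/V₁) = 128.0 K.
T constant ⇒ Boyle's law P V = const: T₃ = T₂; V₃ = V₂·(P₂/P₃) = 1.747 L.

V₃ ≈ 1.75 L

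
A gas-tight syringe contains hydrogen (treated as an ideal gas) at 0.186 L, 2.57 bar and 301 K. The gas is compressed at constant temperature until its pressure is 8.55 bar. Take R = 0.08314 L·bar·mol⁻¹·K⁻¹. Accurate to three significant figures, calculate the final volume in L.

V₂ ≈ 0.0559 L

Isothermal, so P V is constant: T₂ = T₁; V₂ = V₁·(P₁/P₂) = 0.05591 L.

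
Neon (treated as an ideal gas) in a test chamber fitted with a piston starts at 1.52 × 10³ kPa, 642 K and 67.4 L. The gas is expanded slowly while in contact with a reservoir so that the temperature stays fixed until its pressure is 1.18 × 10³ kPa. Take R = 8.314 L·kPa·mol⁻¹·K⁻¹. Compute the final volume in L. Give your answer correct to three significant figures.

T constant ⇒ Boyle's law P V = const: T₂ = T₁; V₂ = V₁·(P₁/P₂) = 86.82 L.

V₂ ≈ 86.8 L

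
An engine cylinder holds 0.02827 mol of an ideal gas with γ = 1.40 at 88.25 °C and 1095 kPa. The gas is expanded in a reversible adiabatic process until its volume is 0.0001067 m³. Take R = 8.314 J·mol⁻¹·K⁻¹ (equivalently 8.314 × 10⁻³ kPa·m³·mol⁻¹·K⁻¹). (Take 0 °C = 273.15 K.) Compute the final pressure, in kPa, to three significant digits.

Convert: T₁ = 361.4 K.
From PV = nRT: V₁ = nRT₁/P₁ = 7.757e-05 m³.
Adiabatic (γ = 1.40), T V^(γ−1) and P V^γ constant: T₂ = T₁·(V₁/V₂)^(γ−1) = 318.1 K; P₂ = P₁·(V₁/V₂)^γ = 700.8 kPa.

P₂ ≈ 701 kPa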